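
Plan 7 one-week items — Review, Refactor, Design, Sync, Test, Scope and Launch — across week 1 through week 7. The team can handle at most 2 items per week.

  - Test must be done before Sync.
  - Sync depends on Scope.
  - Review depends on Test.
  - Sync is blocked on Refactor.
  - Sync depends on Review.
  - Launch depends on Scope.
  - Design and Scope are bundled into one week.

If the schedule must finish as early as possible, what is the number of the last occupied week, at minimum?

week 4

The precedence chain requires at least 3 distinct weeks.
With at most 2 per week and 7 tasks, at least 4 weeks are needed.
4 works (last occupied week: week 4): for example Refactor -> week 1, Scope -> week 3, Design -> week 3, Launch -> week 4, Test -> week 1, Sync -> week 4, Review -> week 2.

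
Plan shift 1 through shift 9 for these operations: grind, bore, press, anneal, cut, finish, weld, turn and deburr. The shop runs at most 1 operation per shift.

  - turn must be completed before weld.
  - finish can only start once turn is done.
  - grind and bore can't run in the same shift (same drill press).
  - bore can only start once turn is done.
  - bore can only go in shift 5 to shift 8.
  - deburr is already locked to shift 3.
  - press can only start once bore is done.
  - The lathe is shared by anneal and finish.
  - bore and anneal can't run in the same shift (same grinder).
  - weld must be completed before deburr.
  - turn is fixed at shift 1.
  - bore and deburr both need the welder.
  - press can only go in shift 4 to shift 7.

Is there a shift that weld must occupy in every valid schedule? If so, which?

shift 2

turn is fixed at shift 1 and must come before weld, so weld is at least shift 2.
deburr is fixed at shift 3 and must come after weld, so weld is at most shift 2.
So weld must be shift 2.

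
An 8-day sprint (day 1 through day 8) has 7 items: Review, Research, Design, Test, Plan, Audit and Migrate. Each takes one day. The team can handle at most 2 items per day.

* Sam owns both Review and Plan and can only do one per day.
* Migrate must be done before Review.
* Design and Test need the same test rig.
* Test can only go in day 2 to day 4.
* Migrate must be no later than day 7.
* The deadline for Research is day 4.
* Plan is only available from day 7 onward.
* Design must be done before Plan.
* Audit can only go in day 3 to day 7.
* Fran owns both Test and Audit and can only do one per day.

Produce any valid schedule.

Plan -> day 7, Review -> day 2, Research -> day 1, Test -> day 2, Migrate -> day 1, Audit -> day 3, Design -> day 3

Checking: Design(day 3) before Plan(day 7); Migrate(day 1) before Review(day 2); Design(day 3) != Test(day 2); Review(day 2) != Plan(day 7); Test(day 2) != Audit(day 3); Plan=day 7 in [day 7,day 8]; Audit=day 3 in [day 3,day 7]; Migrate=day 1 in [day 1,day 7]; Research=day 1 in [day 1,day 4]; Test=day 2 in [day 2,day 4]; max 2 per day (cap 2).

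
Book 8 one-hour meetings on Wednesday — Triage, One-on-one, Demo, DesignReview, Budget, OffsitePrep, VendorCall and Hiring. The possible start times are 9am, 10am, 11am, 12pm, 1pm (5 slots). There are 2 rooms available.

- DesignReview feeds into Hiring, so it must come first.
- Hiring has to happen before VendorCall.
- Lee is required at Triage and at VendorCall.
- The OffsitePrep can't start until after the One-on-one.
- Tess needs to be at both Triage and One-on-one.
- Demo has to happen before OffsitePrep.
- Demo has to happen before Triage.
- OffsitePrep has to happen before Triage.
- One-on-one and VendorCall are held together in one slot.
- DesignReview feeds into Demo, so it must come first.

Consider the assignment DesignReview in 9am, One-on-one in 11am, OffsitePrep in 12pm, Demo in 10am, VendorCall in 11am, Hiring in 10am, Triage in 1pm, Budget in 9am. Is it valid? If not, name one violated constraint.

Demo has to happen before Triage — holds.
DesignReview feeds into Hiring, so it must come first — holds.
There are 2 rooms available — holds.
One-on-one and VendorCall are held together in one slot — holds.
Hiring has to happen before VendorCall — holds.
OffsitePrep has to happen before Triage — holds.
Demo has to happen before OffsitePrep — holds.
Lee is required at Triage and at VendorCall — holds.
Tess needs to be at both Triage and One-on-one — holds.
The OffsitePrep can't start until after the One-on-one — holds.
DesignReview feeds into Demo, so it must come first — holds.

Valid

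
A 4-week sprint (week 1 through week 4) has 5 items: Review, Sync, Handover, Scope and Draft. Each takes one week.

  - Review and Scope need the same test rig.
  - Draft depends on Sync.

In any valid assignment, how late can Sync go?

week 3

Downstream work caps Sync at week 3.
Sync at week 3 is achievable: Scope=week 2, Draft=week 4, Handover=week 1, Review=week 1, Sync=week 3.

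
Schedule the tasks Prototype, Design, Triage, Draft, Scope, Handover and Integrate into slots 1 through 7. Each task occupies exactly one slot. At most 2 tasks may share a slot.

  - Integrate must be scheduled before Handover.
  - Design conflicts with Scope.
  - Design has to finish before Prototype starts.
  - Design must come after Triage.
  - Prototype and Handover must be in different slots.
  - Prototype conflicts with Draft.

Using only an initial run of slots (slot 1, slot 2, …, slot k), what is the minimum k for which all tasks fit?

4 slots

The precedence chain requires at least 3 distinct slots.
With at most 2 per slot and 7 tasks, at least 4 slots are needed.
4 works (last occupied slot: 4): for example Triage=1; Prototype=3; Scope=3; Handover=2; Design=2; Integrate=1; Draft=4.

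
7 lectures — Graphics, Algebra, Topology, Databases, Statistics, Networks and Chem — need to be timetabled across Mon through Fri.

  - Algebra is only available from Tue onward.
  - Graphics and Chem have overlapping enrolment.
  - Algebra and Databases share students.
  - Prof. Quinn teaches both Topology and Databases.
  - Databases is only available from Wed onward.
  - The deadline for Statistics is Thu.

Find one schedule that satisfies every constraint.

Topology in Mon, Chem in Tue, Statistics in Mon, Databases in Wed, Networks in Mon, Algebra in Tue, Graphics in Mon

Checking: Graphics(Mon) != Chem(Tue); Topology(Mon) != Databases(Wed); Algebra(Tue) != Databases(Wed); Algebra=Tue in [Tue,Fri]; Statistics=Mon in [Mon,Thu]; Databases=Wed in [Wed,Fri].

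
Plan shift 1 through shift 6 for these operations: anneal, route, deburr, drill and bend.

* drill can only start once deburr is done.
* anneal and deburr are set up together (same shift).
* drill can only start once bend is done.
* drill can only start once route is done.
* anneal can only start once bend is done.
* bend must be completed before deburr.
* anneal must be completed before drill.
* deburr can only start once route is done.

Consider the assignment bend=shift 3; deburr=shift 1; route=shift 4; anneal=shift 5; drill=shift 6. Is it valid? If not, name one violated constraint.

anneal and deburr are set up together (same shift) — violated.
drill can only start once deburr is done — holds.
bend must be completed before deburr — violated.
anneal can only start once bend is done — holds.
anneal must be completed before drill — holds.
drill can only start once route is done — holds.
deburr can only start once route is done — violated.
drill can only start once bend is done — holds.

No. anneal and deburr are set up together (same shift) is not satisfied.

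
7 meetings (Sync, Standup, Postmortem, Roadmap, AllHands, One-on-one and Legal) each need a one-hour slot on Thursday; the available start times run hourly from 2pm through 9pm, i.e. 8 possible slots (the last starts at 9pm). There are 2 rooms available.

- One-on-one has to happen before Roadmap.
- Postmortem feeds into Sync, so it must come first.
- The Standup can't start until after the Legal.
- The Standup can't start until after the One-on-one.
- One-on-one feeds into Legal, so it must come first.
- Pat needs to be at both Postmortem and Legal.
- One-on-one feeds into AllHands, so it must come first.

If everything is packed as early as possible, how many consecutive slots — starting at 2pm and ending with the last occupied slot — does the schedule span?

The precedence chain requires at least 3 distinct slots.
With at most 2 per slot and 7 meetings, at least 4 slots are needed.
4 works (last occupied slot: 5pm): for example AllHands in 5pm, Postmortem in 2pm, Legal in 3pm, Standup in 4pm, Roadmap in 4pm, One-on-one in 2pm, Sync in 3pm.

4 slots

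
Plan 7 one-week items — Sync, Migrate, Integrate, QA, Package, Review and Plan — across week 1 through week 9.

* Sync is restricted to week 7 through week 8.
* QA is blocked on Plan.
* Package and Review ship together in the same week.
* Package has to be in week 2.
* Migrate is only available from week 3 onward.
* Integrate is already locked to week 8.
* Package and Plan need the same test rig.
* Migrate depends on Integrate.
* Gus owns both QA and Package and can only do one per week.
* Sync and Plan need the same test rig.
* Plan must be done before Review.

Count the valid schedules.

14

Splitting on Sync: it can be week 7 (7), week 8 (7). Listing each branch's schedules as (Migrate, Integrate, QA, Package, Review, Plan) by week number:
Sync=week 7: (9,8,3,2,2,1) (9,8,4,2,2,1) (9,8,5,2,2,1) (9,8,6,2,2,1) (9,8,7,2,2,1) (9,8,8,2,2,1) (9,8,9,2,2,1) — 7.
Sync=week 8: (9,8,3,2,2,1) (9,8,4,2,2,1) (9,8,5,2,2,1) (9,8,6,2,2,1) (9,8,7,2,2,1) (9,8,8,2,2,1) (9,8,9,2,2,1) — 7.
Summing: 7 + 7 = 14.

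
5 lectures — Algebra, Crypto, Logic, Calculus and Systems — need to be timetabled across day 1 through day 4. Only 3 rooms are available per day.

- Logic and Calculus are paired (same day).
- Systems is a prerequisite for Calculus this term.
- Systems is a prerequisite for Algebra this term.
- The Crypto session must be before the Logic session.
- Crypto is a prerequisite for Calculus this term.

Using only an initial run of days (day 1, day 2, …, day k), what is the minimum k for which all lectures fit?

2 days

The precedence chain requires at least 2 distinct days.
With at most 3 per day and 5 lectures, at least 2 days are needed.
2 works (last occupied day: day 2): for example Logic in day 2, Algebra in day 2, Calculus in day 2, Systems in day 1, Crypto in day 1.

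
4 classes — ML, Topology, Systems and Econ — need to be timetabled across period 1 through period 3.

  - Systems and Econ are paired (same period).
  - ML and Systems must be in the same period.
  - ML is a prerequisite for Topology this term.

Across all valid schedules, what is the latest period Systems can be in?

Systems must be in the same period as ML, which can't be after period 2, so Systems is at most period 2.
Systems at period 2 is achievable: Systems in period 2, Topology in period 3, ML in period 2, Econ in period 2.

period 2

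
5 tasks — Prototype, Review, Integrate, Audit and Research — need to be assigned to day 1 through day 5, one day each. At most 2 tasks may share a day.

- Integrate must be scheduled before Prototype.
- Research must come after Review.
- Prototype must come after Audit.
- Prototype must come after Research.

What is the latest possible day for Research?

day 4

Precedence pushes Research to at least day 2; downstream work caps Research at day 4.
Research at day 4 is achievable: Research -> day 4, Audit -> day 2, Integrate -> day 1, Prototype -> day 5, Review -> day 1.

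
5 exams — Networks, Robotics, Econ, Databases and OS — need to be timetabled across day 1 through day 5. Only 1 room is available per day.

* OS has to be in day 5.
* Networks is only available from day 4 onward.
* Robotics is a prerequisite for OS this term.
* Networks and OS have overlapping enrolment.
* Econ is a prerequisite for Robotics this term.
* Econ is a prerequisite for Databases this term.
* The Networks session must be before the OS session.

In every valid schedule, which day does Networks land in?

Networks's window is day 4–day 5.
OS is fixed at day 5, and Networks can't share a day with OS.
So Networks must be day 4.

day 4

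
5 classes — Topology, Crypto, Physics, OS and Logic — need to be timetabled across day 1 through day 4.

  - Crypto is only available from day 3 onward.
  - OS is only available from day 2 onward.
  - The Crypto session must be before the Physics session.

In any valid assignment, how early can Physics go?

day 4

Precedence pushes Physics to at least day 4.
Physics at day 4 is achievable: Topology=day 1; OS=day 2; Crypto=day 3; Physics=day 4; Logic=day 1.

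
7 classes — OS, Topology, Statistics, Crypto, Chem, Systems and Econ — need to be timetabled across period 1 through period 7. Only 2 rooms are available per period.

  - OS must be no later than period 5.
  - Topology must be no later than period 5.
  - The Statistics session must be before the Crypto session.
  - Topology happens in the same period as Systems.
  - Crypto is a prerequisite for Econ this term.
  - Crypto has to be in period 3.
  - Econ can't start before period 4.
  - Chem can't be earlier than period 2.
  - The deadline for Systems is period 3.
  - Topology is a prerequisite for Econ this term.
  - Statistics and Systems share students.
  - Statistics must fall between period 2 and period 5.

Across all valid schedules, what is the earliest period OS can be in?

period 2

OS's own window allows nothing later than period 5.
OS at period 2 is achievable: Crypto -> period 3, Systems -> period 1, Chem -> period 3, Econ -> period 4, Topology -> period 1, OS -> period 2, Statistics -> period 2.
Nothing earlier works — the conflict and capacity constraints rule out every period before period 2.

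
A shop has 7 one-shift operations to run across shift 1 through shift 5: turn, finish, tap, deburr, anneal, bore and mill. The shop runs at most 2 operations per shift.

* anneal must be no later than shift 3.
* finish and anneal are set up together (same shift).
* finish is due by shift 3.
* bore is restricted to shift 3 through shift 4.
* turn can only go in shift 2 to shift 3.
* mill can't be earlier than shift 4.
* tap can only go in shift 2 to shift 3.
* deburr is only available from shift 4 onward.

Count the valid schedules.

Splitting on turn: it can be shift 2 (17), shift 3 (13). Listing each branch's schedules as (finish, tap, deburr, anneal, bore, mill) by shift number:
turn=shift 2: (1,2,4,1,3,4) (1,2,4,1,3,5) (1,2,4,1,4,5) (1,2,5,1,3,4) (1,2,5,1,3,5) (1,2,5,1,4,4) (1,2,5,1,4,5) (1,3,4,1,3,4) (1,3,4,1,3,5) (1,3,4,1,4,5) (1,3,5,1,3,4) (1,3,5,1,3,5) (1,3,5,1,4,4) (1,3,5,1,4,5) (3,2,4,3,4,5) (3,2,5,3,4,4) (3,2,5,3,4,5) — 17.
turn=shift 3: (1,2,4,1,3,4) (1,2,4,1,3,5) (1,2,4,1,4,5) (1,2,5,1,3,4) (1,2,5,1,3,5) (1,2,5,1,4,4) (1,2,5,1,4,5) (1,3,4,1,4,5) (1,3,5,1,4,4) (1,3,5,1,4,5) (2,3,4,2,4,5) (2,3,5,2,4,4) (2,3,5,2,4,5) — 13.
Summing: 17 + 13 = 30.

30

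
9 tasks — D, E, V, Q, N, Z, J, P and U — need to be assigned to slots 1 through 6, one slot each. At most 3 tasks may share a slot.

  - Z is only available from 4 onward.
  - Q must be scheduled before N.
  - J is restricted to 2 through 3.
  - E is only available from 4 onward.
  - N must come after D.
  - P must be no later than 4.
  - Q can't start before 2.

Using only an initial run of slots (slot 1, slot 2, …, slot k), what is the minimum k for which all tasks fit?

The precedence chain requires at least 2 distinct slots.
With at most 3 per slot and 9 tasks, at least 3 slots are needed.
E can't be placed before 4, so the schedule must run through at least slot 4.
4 works (last occupied slot: 4): for example V=1; Z=4; J=2; N=3; E=4; Q=2; D=1; U=2; P=1.

4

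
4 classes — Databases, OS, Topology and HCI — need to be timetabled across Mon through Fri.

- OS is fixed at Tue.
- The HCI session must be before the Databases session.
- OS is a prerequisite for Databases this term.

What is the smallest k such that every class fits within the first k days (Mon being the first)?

3

The precedence chain requires at least 2 distinct days.
Propagating the time windows through the other constraints, Databases can't land before Wed — that is day 3 counting from Mon — so the schedule must run through at least 3 days.
3 works (last occupied day: Wed): for example Topology=Mon, HCI=Mon, OS=Tue, Databases=Wed.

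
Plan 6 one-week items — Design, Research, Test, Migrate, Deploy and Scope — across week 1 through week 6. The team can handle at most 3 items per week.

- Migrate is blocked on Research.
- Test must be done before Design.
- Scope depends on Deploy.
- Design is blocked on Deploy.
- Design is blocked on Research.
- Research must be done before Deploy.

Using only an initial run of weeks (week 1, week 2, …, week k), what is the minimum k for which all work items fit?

The precedence chain requires at least 3 distinct weeks.
With at most 3 per week and 6 work items, at least 2 weeks are needed.
3 works (last occupied week: week 3): for example Migrate -> week 2; Design -> week 3; Test -> week 1; Research -> week 1; Scope -> week 3; Deploy -> week 2.

3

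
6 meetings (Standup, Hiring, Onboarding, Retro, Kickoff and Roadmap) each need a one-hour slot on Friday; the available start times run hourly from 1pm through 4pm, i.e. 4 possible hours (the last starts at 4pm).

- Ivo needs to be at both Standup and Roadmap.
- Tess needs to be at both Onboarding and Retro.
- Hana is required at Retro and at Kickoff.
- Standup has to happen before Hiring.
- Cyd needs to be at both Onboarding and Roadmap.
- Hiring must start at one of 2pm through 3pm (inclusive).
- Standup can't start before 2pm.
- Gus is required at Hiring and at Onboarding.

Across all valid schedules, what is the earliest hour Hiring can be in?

Hiring is available from 2pm; precedence pushes Hiring to at least 3pm; Hiring's own window allows nothing later than 3pm.
Hiring at 3pm is achievable: Kickoff=1pm; Standup=2pm; Onboarding=1pm; Hiring=3pm; Retro=2pm; Roadmap=3pm.

3pm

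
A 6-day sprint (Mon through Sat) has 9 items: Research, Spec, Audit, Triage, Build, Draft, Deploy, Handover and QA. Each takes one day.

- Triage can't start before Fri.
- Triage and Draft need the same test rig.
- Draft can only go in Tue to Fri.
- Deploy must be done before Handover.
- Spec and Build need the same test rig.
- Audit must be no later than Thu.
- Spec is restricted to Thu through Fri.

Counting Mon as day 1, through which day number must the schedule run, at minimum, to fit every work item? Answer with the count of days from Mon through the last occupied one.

The precedence chain requires at least 2 distinct days.
Triage can't be placed before Fri — that is day 5 counting from Mon — so the schedule must run through at least 5 days.
5 works (last occupied day: Fri): for example Audit -> Mon; Handover -> Tue; QA -> Mon; Draft -> Tue; Deploy -> Mon; Build -> Mon; Triage -> Fri; Research -> Mon; Spec -> Thu.

5 days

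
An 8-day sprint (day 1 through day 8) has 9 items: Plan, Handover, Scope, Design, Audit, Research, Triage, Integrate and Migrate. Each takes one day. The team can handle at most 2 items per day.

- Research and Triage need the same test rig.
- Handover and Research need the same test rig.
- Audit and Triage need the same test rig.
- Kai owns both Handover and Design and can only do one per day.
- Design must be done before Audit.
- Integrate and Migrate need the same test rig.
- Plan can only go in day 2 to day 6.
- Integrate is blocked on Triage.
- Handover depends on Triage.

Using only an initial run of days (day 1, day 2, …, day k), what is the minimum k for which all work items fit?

The precedence chain requires at least 2 distinct days.
With at most 2 per day and 9 work items, at least 5 days are needed.
5 works (last occupied day: day 5): for example Integrate=day 3, Migrate=day 5, Handover=day 2, Audit=day 3, Design=day 1, Research=day 4, Triage=day 1, Plan=day 2, Scope=day 4.

5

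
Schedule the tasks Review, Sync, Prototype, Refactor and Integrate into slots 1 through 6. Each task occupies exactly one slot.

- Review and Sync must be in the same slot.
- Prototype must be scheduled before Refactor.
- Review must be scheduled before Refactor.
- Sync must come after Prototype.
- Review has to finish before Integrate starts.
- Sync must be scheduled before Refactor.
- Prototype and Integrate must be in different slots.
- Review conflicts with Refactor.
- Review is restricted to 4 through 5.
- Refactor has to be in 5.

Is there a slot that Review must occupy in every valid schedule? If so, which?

Review's window is 4–5.
Refactor is fixed at 5, and Review can't share a slot with Refactor.
So Review must be 4.

4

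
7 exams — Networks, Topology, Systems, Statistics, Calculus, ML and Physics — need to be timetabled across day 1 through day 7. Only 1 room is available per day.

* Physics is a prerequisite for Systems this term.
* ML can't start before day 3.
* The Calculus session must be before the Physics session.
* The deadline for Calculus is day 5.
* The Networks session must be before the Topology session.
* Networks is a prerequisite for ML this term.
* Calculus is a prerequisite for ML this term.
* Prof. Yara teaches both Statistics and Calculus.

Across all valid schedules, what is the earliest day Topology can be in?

day 2

Precedence pushes Topology to at least day 2.
Topology at day 2 is achievable: Topology -> day 2; Statistics -> day 7; Calculus -> day 3; Systems -> day 6; Physics -> day 5; ML -> day 4; Networks -> day 1.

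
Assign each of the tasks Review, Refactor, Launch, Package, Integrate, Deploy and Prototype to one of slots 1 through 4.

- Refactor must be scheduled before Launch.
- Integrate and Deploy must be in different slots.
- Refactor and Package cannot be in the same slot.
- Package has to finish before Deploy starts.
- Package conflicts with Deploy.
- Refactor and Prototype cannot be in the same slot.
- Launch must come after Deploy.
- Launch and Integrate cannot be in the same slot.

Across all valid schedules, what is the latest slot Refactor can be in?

3

Downstream work caps Refactor at 3.
Refactor at 3 is achievable: Review -> 1; Launch -> 4; Integrate -> 1; Prototype -> 1; Deploy -> 2; Refactor -> 3; Package -> 1.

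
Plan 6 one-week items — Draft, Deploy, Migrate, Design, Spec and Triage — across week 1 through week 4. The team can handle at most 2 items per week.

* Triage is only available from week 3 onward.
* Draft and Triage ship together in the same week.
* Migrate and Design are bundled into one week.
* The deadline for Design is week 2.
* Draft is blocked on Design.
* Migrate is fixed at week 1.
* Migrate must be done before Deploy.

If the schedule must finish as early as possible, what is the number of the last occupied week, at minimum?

The precedence chain requires at least 2 distinct weeks.
With at most 2 per week and 6 tasks, at least 3 weeks are needed.
Triage can't be placed before week 3, so the schedule must run through at least week 3.
3 works (last occupied week: week 3): for example Draft=week 3, Triage=week 3, Design=week 1, Deploy=week 2, Spec=week 2, Migrate=week 1.

week 3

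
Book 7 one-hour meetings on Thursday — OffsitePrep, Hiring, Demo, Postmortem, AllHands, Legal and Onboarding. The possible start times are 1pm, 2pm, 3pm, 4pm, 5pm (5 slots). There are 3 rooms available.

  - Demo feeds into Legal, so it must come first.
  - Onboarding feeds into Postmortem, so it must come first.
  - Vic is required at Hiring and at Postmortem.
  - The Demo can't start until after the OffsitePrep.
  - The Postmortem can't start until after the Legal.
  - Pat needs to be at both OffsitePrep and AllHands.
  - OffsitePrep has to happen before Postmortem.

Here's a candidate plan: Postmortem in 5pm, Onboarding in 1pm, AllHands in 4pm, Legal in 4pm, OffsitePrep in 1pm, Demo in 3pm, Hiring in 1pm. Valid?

Vic is required at Hiring and at Postmortem — holds.
OffsitePrep has to happen before Postmortem — holds.
Demo feeds into Legal, so it must come first — holds.
Pat needs to be at both OffsitePrep and AllHands — holds.
The Postmortem can't start until after the Legal — holds.
There are 3 rooms available — holds.
Onboarding feeds into Postmortem, so it must come first — holds.
The Demo can't start until after the OffsitePrep — holds.

Yes, all constraints hold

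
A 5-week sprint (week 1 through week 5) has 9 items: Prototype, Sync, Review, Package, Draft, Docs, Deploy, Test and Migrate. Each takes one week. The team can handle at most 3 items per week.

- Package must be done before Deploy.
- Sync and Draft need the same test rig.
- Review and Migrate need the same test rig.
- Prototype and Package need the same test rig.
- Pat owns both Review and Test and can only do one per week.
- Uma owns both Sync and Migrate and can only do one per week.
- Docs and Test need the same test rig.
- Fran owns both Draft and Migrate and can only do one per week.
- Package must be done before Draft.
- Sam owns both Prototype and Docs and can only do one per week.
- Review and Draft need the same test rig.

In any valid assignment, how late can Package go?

Downstream work caps Package at week 4.
Package at week 4 is achievable: Migrate -> week 2, Test -> week 3, Docs -> week 2, Draft -> week 5, Package -> week 4, Sync -> week 1, Deploy -> week 5, Review -> week 1, Prototype -> week 1.

week 4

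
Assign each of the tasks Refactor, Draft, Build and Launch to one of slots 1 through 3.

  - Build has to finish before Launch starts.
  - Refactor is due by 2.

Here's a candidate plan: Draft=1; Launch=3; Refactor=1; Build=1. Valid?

Yes

Build has to finish before Launch starts — holds.
Refactor is due by 2 — holds.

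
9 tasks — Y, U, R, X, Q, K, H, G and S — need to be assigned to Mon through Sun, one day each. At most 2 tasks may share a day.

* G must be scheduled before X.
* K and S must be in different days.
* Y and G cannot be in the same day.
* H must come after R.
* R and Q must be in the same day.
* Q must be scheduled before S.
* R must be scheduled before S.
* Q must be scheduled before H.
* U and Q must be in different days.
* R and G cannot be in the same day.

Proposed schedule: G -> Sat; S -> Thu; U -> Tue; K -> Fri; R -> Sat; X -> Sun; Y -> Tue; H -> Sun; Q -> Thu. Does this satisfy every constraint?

At most 2 tasks may share a day — holds.
R and Q must be in the same day — violated.
H must come after R — holds.
Y and G cannot be in the same day — holds.
G must be scheduled before X — holds.
U and Q must be in different days — holds.
R and G cannot be in the same day — violated.
Q must be scheduled before H — holds.
K and S must be in different days — holds.
Q must be scheduled before S — violated.
R must be scheduled before S — violated.

No — it violates: R must be scheduled before S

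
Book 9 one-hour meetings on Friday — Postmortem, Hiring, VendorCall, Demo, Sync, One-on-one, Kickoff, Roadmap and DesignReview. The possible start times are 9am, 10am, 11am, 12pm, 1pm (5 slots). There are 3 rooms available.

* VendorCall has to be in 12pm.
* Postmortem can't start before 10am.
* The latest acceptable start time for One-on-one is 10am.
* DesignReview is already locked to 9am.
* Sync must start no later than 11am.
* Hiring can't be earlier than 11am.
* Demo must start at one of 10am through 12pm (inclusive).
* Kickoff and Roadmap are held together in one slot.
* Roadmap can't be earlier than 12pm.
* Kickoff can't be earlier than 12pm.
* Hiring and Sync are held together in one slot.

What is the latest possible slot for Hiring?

11am

Hiring is available from 11am; Hiring must be in the same slot as Sync, which can't be after 11am, so Hiring is at most 11am.
Hiring at 11am is achievable: Hiring in 11am, Demo in 10am, DesignReview in 9am, Postmortem in 10am, Kickoff in 12pm, Roadmap in 12pm, VendorCall in 12pm, One-on-one in 9am, Sync in 11am.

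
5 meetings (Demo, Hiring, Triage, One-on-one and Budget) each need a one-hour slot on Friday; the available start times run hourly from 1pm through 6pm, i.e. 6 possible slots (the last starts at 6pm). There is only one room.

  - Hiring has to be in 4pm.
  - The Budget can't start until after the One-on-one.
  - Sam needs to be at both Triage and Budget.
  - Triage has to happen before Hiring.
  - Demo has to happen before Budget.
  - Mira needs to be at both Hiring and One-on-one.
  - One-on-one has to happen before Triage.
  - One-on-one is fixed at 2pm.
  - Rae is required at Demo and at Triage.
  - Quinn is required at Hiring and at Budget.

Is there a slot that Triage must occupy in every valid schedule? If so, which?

3pm

One-on-one is fixed at 2pm and must come before Triage, so Triage is at least 3pm.
Hiring is fixed at 4pm and must come after Triage, so Triage is at most 3pm.
So Triage must be 3pm.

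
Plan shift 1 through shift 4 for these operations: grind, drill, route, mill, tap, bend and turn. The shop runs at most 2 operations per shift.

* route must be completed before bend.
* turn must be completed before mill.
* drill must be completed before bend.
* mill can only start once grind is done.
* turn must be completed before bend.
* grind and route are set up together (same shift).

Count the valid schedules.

Splitting on grind: it can be shift 1 (13), shift 2 (13), shift 3 (6). Listing each branch's schedules as (drill, route, mill, tap, bend, turn) by shift number:
grind=shift 1: (2,1,3,3,4,2) (2,1,3,4,3,2) (2,1,3,4,4,2) (2,1,4,2,4,3) (2,1,4,3,3,2) (2,1,4,3,4,2) (2,1,4,3,4,3) (2,1,4,4,3,2) (3,1,3,2,4,2) (3,1,3,4,4,2) (3,1,4,2,4,2) (3,1,4,2,4,3) (3,1,4,3,4,2) — 13.
grind=shift 2: (1,2,3,3,4,1) (1,2,3,4,3,1) (1,2,3,4,4,1) (1,2,4,1,4,3) (1,2,4,3,3,1) (1,2,4,3,4,1) (1,2,4,3,4,3) (1,2,4,4,3,1) (3,2,3,1,4,1) (3,2,3,4,4,1) (3,2,4,1,4,1) (3,2,4,1,4,3) (3,2,4,3,4,1) — 13.
grind=shift 3: (1,3,4,1,4,2) (1,3,4,2,4,1) (1,3,4,2,4,2) (2,3,4,1,4,1) (2,3,4,1,4,2) (2,3,4,2,4,1) — 6.
Summing: 13 + 13 + 6 = 32.

32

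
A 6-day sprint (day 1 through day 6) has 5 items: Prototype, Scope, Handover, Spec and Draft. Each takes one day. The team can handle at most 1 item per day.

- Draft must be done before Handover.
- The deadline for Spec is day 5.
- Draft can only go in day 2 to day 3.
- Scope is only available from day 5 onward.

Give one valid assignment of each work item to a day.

Draft=day 2, Handover=day 3, Scope=day 5, Spec=day 1, Prototype=day 4

Checking: Draft(day 2) before Handover(day 3); Spec=day 1 in [day 1,day 5]; Draft=day 2 in [day 2,day 3]; Scope=day 5 in [day 5,day 6]; max 1 per day (cap 1).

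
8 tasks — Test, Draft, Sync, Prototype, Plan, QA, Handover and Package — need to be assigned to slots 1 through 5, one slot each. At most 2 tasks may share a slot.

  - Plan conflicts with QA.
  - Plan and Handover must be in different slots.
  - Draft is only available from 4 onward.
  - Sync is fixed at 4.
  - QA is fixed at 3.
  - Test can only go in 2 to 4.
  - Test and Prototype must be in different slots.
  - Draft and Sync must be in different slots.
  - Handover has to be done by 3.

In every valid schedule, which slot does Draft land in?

Draft's window is 4–5.
Sync is fixed at 4, and Draft can't share a slot with Sync.
So Draft must be 5.

5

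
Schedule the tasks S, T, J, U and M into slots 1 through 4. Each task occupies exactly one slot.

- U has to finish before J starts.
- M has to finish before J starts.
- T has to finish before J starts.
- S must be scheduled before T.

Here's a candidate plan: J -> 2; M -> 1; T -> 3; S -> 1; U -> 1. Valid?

Invalid. T has to finish before J starts.

M has to finish before J starts — holds.
T has to finish before J starts — violated.
S must be scheduled before T — holds.
U has to finish before J starts — holds.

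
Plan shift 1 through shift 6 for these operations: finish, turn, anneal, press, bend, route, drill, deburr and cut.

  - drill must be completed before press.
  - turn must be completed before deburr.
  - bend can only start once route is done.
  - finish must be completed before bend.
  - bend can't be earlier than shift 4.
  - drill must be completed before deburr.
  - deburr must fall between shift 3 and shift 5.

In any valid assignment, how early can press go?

shift 2

Precedence pushes press to at least shift 2.
press at shift 2 is achievable: anneal=shift 1, finish=shift 1, bend=shift 4, route=shift 1, cut=shift 1, press=shift 2, drill=shift 1, turn=shift 1, deburr=shift 3.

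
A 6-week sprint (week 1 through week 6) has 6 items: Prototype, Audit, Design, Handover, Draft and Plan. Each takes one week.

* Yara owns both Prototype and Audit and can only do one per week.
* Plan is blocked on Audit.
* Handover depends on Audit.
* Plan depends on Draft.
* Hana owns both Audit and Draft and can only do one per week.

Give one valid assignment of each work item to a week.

Handover in week 2, Prototype in week 2, Design in week 1, Audit in week 1, Plan in week 3, Draft in week 2

Checking: Audit(week 1) before Plan(week 3); Audit(week 1) before Handover(week 2); Draft(week 2) before Plan(week 3); Audit(week 1) != Draft(week 2); Prototype(week 2) != Audit(week 1).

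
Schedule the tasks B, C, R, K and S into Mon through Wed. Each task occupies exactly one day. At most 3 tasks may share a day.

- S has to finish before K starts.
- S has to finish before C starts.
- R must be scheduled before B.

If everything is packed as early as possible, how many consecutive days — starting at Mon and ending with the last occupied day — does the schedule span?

The precedence chain requires at least 2 distinct days.
With at most 3 per day and 5 tasks, at least 2 days are needed.
2 works (last occupied day: Tue): for example R=Mon; C=Tue; B=Tue; K=Tue; S=Mon.

2 days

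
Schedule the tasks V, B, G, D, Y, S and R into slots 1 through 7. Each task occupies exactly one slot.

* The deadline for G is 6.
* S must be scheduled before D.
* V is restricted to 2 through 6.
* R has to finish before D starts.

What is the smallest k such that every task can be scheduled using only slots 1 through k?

The precedence chain requires at least 2 distinct slots.
2 works (last occupied slot: 2): for example R in 1; S in 1; V in 2; D in 2; Y in 1; B in 1; G in 1.

2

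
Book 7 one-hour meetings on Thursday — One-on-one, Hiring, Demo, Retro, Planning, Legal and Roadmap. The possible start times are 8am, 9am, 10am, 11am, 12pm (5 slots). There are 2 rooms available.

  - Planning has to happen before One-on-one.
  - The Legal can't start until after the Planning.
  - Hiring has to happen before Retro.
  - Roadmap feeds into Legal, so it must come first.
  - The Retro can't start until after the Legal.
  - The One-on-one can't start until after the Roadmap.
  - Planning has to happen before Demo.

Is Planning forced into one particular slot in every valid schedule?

No

Planning can be 8am (e.g. Roadmap=8am; Legal=9am; Demo=10am; One-on-one=9am; Planning=8am; Hiring=10am; Retro=11am) or 9am (e.g. Demo=11am, One-on-one=10am, Planning=9am, Hiring=8am, Legal=10am, Roadmap=8am, Retro=11am).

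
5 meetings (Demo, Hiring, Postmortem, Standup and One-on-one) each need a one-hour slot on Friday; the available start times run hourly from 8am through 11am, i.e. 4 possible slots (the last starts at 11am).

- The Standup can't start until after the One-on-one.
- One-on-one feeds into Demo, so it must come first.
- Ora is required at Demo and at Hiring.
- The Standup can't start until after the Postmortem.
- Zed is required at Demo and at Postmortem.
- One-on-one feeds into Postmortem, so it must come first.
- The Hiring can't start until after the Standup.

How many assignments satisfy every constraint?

Enumerating: Postmortem in 9am; Standup in 10am; Demo in 10am; One-on-one in 8am; Hiring in 11am.

1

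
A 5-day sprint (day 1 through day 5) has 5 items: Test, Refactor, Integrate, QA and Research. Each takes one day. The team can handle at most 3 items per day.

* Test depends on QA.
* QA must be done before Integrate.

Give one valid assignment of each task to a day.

Integrate in day 2, Refactor in day 1, Research in day 1, Test in day 2, QA in day 1

Checking: QA(day 1) before Integrate(day 2); QA(day 1) before Test(day 2); max 3 per day (cap 3).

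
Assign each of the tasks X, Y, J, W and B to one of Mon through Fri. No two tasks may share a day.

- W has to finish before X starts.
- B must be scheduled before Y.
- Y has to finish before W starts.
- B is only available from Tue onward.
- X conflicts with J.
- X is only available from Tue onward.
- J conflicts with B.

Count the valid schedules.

Enumerating: B=Tue; W=Thu; J=Mon; Y=Wed; X=Fri.

1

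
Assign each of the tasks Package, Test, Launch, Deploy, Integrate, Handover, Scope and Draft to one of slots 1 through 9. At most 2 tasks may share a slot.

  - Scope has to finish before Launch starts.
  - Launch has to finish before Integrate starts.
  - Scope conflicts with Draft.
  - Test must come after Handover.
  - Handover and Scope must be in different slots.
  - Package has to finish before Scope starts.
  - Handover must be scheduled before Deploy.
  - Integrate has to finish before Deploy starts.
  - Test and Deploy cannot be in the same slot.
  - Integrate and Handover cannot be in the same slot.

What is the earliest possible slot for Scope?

2

Precedence pushes Scope to at least 2; downstream work caps Scope at 6.
Scope at 2 is achievable: Integrate -> 4; Test -> 2; Package -> 1; Scope -> 2; Draft -> 3; Handover -> 1; Deploy -> 5; Launch -> 3.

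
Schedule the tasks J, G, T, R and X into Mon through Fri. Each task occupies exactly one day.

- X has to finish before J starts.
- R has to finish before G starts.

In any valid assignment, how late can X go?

Thu

Downstream work caps X at Thu.
X at Thu is achievable: T in Mon, R in Mon, G in Tue, X in Thu, J in Fri.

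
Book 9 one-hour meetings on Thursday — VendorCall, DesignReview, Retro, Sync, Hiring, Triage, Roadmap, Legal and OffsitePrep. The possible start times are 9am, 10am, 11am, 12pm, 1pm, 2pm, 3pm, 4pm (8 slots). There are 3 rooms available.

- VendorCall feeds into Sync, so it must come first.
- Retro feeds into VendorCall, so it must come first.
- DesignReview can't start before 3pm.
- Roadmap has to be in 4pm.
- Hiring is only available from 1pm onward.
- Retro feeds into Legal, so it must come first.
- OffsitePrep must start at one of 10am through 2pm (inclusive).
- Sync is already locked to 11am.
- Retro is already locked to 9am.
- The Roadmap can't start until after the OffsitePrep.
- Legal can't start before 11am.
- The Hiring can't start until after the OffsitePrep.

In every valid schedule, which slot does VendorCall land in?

Retro is fixed at 9am and must come before VendorCall, so VendorCall is at least 10am.
Sync is fixed at 11am and must come after VendorCall, so VendorCall is at most 10am.
So VendorCall must be 10am.

10am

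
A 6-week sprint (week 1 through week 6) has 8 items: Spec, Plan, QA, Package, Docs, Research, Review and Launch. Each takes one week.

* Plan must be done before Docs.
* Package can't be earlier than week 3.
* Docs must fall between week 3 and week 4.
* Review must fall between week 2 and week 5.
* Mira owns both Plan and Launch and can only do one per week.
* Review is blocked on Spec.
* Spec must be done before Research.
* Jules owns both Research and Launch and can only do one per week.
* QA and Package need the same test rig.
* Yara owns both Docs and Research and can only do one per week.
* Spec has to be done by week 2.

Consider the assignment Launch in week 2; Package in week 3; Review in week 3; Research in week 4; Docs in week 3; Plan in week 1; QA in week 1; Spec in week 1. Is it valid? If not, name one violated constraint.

Package can't be earlier than week 3 — holds.
QA and Package need the same test rig — holds.
Yara owns both Docs and Research and can only do one per week — holds.
Jules owns both Research and Launch and can only do one per week — holds.
Plan must be done before Docs — holds.
Mira owns both Plan and Launch and can only do one per week — holds.
Docs must fall between week 3 and week 4 — holds.
Spec has to be done by week 2 — holds.
Review must fall between week 2 and week 5 — holds.
Review is blocked on Spec — holds.
Spec must be done before Research — holds.

Yes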